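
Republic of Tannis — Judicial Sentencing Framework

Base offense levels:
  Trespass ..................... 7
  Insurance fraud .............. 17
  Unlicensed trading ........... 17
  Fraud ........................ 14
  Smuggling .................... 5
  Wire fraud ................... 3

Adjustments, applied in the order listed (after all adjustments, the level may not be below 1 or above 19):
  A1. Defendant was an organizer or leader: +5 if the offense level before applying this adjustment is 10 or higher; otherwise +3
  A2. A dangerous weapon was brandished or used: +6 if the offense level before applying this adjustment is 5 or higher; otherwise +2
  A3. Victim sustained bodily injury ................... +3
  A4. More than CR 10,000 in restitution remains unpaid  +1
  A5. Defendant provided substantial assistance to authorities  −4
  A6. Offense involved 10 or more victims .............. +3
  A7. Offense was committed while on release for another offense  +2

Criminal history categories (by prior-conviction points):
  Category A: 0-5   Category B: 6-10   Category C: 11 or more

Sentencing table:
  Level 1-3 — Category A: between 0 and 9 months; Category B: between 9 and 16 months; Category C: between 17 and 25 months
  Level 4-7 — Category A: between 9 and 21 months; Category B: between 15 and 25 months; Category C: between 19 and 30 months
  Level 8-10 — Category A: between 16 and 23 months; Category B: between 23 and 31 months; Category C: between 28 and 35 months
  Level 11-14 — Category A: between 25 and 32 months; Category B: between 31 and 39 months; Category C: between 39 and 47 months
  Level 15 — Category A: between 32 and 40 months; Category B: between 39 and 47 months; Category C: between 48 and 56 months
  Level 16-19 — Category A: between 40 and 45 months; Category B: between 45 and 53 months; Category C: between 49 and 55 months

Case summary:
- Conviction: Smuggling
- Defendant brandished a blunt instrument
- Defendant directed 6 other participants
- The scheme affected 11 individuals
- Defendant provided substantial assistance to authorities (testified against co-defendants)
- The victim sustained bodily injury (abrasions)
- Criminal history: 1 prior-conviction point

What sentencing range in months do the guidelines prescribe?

40-45 months

Base offense level for smuggling: 5.
A1 applies (level before this adjustment is 5 < 10, so +3): 5 + 3 = 8.
A2 applies (level before this adjustment is 8 ≥ 5, so +6): 8 + 6 = 14.
A3 applies: 14 + 3 = 17.
A5 applies: 17 − 4 = 13.
A6 applies: 13 + 3 = 16.
A7 does not apply.
Final offense level: 16.
Criminal history: 1 prior point → Category A (0-5).
Level 16 falls in the 16-19 band.
Grid: Level 16-19 × Category A = 40-45 months.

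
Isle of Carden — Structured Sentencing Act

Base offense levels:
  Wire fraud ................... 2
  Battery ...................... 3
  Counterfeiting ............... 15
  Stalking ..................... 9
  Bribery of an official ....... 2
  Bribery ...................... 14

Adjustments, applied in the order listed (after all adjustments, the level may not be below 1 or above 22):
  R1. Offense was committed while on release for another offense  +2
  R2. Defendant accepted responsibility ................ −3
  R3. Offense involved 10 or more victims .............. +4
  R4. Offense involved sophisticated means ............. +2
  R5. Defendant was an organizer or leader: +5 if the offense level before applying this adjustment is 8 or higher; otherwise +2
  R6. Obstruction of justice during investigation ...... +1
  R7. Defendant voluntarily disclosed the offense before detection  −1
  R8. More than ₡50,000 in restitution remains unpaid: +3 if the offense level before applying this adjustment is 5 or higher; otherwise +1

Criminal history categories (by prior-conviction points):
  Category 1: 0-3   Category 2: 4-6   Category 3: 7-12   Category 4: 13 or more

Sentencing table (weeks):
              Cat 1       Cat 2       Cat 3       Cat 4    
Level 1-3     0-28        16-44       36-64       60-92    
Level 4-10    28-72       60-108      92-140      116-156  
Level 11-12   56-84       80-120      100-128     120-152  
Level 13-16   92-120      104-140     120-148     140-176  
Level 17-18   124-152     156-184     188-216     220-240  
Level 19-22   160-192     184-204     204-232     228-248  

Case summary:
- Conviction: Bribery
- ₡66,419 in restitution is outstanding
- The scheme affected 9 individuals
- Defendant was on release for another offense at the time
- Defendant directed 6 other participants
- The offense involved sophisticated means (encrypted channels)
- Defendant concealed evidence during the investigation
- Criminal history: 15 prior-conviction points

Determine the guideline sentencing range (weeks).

228-248 weeks

Base offense level for bribery: 14.
R1 applies: 14 + 2 = 16.
R4 applies: 16 + 2 = 18.
R5 applies (level before this adjustment is 18 ≥ 8, so +5): 18 + 5 = 23.
R6 applies: 23 + 1 = 24.
R8 applies (level before this adjustment is 24 ≥ 5, so +3): 24 + 3 = 27.
Level 27 exceeds the maximum of 22; capped at 22.
Final offense level: 22.
Criminal history: 15 prior points → Category 4 (13+).
Level 22 falls in the 19-22 band.
Grid: Level 19-22 × Category 4 = 228-248 weeks.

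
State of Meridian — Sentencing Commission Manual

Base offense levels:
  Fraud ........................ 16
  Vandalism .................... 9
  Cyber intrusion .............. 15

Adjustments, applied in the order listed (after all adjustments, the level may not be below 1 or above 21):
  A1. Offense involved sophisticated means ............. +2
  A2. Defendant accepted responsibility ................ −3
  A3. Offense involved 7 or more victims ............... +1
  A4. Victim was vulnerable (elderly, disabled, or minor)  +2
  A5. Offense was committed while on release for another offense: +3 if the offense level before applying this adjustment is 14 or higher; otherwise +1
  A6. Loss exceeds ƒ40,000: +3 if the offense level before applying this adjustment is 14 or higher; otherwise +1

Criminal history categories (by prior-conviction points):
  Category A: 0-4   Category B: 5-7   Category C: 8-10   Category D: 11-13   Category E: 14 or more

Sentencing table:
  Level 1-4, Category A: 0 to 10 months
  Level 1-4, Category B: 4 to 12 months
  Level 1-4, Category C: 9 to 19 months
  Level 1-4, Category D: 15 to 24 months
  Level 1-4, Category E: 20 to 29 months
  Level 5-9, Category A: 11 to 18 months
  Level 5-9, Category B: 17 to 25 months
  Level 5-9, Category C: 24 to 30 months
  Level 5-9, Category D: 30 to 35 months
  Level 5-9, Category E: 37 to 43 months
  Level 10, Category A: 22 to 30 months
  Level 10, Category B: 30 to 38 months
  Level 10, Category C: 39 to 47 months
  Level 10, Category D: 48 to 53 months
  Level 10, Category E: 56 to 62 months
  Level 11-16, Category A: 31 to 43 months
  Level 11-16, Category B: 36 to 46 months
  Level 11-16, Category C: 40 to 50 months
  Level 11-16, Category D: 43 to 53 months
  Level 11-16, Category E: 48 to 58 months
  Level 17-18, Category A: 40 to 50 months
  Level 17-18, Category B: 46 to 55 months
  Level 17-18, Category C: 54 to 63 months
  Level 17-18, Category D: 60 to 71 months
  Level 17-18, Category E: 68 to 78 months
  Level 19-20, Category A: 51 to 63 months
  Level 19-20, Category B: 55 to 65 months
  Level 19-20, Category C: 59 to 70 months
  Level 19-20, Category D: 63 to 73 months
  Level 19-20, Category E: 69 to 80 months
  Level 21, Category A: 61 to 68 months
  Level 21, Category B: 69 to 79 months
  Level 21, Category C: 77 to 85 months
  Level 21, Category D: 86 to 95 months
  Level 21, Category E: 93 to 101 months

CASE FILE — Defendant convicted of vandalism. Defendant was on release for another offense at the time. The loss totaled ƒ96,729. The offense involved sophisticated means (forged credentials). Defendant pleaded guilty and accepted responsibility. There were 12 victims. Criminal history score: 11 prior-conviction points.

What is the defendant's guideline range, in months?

Base offense level for vandalism: 9.
A1 applies: 9 + 2 = 11.
A2 applies: 11 − 3 = 8.
A3 applies: 8 + 1 = 9.
A4 does not apply.
A5 applies (level before this adjustment is 9 < 14, so +1): 9 + 1 = 10.
A6 applies (level before this adjustment is 10 < 14, so +1): 10 + 1 = 11.
Final offense level: 11.
Criminal history: 11 prior points → Category D (11-13).
Level 11 falls in the 11-16 band.
Grid: Level 11-16 × Category D = 43-53 months.

43-53 months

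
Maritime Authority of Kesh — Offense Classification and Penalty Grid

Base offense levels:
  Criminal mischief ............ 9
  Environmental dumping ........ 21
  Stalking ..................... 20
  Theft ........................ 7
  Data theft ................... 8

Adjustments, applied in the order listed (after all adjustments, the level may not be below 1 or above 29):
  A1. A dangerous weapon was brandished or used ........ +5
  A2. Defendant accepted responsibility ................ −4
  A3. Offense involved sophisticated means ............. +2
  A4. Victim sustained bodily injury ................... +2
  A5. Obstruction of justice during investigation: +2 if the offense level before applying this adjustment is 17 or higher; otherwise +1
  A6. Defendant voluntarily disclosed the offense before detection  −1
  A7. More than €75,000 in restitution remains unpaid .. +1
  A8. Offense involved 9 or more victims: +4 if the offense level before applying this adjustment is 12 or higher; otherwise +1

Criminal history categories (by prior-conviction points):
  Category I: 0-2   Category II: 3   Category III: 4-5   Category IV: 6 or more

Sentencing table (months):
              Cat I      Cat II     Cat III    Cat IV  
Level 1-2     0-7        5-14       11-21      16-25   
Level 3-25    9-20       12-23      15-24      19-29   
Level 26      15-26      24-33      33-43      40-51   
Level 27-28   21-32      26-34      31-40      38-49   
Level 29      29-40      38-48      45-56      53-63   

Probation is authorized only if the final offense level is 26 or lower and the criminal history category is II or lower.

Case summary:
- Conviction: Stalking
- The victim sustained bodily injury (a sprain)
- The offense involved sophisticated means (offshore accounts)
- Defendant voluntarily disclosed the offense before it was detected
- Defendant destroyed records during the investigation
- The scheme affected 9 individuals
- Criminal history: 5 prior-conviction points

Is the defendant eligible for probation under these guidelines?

No

Base offense level for stalking: 20.
A1 does not apply.
A3 applies: 20 + 2 = 22.
A4 applies: 22 + 2 = 24.
A5 applies (level before this adjustment is 24 ≥ 17, so +2): 24 + 2 = 26.
A6 applies: 26 − 1 = 25.
A7 does not apply.
A8 applies (level before this adjustment is 25 ≥ 12, so +4): 25 + 4 = 29.
Final offense level: 29.
Criminal history: 5 prior points → Category III (4-5).
Level 29 falls in the 29 band.
Grid: Level 29 × Category III = 45-56 months.
Probation check: level 29 > 26 and category III > II → not eligible.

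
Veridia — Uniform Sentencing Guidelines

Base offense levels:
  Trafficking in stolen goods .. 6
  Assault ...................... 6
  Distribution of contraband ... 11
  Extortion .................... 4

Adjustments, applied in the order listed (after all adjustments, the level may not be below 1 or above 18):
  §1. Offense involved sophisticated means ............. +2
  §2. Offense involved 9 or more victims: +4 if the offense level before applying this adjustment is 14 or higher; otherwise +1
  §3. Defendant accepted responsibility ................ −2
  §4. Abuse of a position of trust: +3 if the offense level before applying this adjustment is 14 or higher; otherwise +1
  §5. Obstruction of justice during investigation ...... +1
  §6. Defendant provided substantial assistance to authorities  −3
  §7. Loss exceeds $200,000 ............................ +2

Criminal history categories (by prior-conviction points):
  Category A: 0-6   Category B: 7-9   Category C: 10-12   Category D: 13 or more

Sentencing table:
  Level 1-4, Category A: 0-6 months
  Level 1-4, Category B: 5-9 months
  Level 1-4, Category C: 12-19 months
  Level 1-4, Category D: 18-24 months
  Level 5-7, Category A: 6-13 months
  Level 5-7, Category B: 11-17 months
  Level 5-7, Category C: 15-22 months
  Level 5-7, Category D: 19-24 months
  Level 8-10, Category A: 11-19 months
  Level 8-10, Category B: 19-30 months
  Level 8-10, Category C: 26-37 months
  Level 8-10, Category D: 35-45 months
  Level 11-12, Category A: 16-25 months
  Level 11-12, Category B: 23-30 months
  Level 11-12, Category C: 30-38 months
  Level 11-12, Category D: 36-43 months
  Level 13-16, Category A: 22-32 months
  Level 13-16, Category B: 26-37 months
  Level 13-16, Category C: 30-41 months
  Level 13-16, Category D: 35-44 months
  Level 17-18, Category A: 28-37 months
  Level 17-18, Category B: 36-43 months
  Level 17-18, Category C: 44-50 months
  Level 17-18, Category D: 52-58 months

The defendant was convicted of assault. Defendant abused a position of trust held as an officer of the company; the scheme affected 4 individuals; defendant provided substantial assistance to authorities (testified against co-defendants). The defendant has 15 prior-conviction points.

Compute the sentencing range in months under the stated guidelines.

18-24 months

Base offense level for assault: 6.
§2 does not apply.
§3 does not apply.
§4 applies (level before this adjustment is 6 < 14, so +1): 6 + 1 = 7.
§6 applies: 7 − 3 = 4.
§7 does not apply.
Final offense level: 4.
Criminal history: 15 prior points → Category D (13+).
Level 4 falls in the 1-4 band.
Grid: Level 1-4 × Category D = 18-24 months.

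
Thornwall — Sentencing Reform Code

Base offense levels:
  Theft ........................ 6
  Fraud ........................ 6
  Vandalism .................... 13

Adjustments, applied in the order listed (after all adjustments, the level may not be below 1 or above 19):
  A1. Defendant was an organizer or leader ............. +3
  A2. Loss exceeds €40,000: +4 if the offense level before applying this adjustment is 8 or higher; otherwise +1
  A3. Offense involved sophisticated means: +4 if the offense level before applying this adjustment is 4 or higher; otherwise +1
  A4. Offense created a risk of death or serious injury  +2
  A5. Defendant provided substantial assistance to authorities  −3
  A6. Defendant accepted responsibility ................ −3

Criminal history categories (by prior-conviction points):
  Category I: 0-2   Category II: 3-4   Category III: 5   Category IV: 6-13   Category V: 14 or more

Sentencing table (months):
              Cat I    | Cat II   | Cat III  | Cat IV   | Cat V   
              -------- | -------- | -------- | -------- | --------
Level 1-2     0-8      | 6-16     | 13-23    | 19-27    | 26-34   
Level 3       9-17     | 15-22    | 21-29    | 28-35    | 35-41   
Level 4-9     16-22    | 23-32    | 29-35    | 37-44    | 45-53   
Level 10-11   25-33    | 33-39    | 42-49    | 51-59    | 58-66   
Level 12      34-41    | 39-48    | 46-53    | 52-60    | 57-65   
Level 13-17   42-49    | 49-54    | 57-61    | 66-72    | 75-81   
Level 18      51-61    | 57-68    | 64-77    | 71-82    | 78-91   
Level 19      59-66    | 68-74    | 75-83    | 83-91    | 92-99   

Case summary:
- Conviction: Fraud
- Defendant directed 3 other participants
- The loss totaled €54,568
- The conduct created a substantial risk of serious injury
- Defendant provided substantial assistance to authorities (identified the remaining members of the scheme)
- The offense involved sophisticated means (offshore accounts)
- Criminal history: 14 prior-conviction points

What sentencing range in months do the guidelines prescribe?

75-81 months

Base offense level for fraud: 6.
A1 applies: 6 + 3 = 9.
A2 applies (level before this adjustment is 9 ≥ 8, so +4): 9 + 4 = 13.
A3 applies (level before this adjustment is 13 ≥ 4, so +4): 13 + 4 = 17.
A4 applies: 17 + 2 = 19.
A5 applies: 19 − 3 = 16.
Final offense level: 16.
Criminal history: 14 prior points → Category V (14+).
Level 16 falls in the 13-17 band.
Grid: Level 13-17 × Category V = 75-81 months.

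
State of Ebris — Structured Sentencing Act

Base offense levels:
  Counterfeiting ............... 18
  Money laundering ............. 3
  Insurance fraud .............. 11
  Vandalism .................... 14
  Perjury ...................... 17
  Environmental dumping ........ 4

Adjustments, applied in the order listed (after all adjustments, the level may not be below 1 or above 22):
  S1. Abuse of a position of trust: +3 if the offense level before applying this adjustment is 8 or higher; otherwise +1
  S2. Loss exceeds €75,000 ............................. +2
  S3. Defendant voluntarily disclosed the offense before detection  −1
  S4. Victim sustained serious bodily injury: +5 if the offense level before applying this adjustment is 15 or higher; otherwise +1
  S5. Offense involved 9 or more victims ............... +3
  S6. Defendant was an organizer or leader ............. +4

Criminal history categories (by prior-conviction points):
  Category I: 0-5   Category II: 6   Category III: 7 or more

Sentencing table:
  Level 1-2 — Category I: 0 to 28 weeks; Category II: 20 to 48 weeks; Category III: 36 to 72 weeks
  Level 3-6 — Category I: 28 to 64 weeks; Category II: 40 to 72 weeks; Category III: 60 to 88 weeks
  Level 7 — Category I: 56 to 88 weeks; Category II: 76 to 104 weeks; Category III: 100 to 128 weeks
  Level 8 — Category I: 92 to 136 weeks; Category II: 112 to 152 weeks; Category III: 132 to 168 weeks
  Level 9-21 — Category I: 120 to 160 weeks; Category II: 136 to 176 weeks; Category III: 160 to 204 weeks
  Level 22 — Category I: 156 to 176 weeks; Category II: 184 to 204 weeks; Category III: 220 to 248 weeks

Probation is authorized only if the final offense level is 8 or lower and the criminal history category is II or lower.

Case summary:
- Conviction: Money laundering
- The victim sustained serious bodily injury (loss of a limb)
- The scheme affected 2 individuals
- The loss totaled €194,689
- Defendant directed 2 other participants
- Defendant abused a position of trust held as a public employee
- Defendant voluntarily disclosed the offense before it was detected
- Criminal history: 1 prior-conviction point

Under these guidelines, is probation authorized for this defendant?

Base offense level for money laundering: 3.
S1 applies (level before this adjustment is 3 < 8, so +1): 3 + 1 = 4.
S2 applies: 4 + 2 = 6.
S3 applies: 6 − 1 = 5.
S4 applies (level before this adjustment is 5 < 15, so +1): 5 + 1 = 6.
S5 does not apply.
S6 applies: 6 + 4 = 10.
Final offense level: 10.
Criminal history: 1 prior point → Category I (0-5).
Level 10 falls in the 9-21 band.
Grid: Level 9-21 × Category I = 120-160 weeks.
Probation check: level 10 > 8 and category I ≤ II → not eligible.

No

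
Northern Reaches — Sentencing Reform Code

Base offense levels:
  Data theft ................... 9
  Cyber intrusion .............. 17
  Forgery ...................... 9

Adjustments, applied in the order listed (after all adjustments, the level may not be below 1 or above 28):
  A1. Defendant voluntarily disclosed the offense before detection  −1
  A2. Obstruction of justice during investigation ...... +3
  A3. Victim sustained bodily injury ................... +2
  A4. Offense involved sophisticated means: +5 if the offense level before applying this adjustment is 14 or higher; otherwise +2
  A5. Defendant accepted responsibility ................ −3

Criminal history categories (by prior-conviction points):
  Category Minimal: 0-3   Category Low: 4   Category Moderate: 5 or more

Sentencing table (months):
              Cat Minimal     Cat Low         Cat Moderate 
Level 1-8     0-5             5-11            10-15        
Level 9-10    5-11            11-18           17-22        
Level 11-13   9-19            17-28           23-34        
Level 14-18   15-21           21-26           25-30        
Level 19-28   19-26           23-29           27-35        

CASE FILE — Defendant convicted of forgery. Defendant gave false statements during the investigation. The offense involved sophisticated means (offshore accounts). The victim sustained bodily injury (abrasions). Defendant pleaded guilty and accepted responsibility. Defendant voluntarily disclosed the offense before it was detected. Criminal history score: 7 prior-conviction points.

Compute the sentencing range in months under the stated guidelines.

Base offense level for forgery: 9.
A1 applies: 9 − 1 = 8.
A2 applies: 8 + 3 = 11.
A3 applies: 11 + 2 = 13.
A4 applies (level before this adjustment is 13 < 14, so +2): 13 + 2 = 15.
A5 applies: 15 − 3 = 12.
Final offense level: 12.
Criminal history: 7 prior points → Category Moderate (5+).
Level 12 falls in the 11-13 band.
Grid: Level 11-13 × Category Moderate = 23-34 months.

23-34 months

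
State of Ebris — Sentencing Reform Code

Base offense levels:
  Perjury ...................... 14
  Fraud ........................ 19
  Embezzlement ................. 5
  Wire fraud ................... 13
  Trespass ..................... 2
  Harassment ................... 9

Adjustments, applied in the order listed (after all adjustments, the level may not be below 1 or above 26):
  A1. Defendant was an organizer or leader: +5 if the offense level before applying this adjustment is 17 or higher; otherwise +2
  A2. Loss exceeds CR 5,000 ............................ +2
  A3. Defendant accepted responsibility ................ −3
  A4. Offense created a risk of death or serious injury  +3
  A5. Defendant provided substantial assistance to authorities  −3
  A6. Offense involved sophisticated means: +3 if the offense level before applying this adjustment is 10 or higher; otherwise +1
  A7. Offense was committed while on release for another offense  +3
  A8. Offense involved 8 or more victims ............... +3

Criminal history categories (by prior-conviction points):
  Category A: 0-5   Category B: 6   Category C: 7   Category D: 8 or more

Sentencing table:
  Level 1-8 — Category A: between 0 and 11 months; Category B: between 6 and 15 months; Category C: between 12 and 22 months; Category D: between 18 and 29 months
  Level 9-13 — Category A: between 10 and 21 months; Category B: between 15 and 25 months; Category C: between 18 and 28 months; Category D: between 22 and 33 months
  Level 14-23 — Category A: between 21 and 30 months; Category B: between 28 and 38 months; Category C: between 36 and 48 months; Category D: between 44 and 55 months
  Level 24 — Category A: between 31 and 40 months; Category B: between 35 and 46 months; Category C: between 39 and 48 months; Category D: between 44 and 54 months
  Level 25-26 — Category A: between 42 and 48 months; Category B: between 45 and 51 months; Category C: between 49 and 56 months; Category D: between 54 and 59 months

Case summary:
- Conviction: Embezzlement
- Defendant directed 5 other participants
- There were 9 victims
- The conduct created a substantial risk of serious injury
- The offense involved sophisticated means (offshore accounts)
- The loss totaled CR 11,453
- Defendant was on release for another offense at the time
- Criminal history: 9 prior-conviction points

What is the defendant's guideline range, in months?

Base offense level for embezzlement: 5.
A1 applies (level before this adjustment is 5 < 17, so +2): 5 + 2 = 7.
A2 applies: 7 + 2 = 9.
A4 applies: 9 + 3 = 12.
A6 applies (level before this adjustment is 12 ≥ 10, so +3): 12 + 3 = 15.
A7 applies: 15 + 3 = 18.
A8 applies: 18 + 3 = 21.
Final offense level: 21.
Criminal history: 9 prior points → Category D (8+).
Level 21 falls in the 14-23 band.
Grid: Level 14-23 × Category D = 44-55 months.

44-55 months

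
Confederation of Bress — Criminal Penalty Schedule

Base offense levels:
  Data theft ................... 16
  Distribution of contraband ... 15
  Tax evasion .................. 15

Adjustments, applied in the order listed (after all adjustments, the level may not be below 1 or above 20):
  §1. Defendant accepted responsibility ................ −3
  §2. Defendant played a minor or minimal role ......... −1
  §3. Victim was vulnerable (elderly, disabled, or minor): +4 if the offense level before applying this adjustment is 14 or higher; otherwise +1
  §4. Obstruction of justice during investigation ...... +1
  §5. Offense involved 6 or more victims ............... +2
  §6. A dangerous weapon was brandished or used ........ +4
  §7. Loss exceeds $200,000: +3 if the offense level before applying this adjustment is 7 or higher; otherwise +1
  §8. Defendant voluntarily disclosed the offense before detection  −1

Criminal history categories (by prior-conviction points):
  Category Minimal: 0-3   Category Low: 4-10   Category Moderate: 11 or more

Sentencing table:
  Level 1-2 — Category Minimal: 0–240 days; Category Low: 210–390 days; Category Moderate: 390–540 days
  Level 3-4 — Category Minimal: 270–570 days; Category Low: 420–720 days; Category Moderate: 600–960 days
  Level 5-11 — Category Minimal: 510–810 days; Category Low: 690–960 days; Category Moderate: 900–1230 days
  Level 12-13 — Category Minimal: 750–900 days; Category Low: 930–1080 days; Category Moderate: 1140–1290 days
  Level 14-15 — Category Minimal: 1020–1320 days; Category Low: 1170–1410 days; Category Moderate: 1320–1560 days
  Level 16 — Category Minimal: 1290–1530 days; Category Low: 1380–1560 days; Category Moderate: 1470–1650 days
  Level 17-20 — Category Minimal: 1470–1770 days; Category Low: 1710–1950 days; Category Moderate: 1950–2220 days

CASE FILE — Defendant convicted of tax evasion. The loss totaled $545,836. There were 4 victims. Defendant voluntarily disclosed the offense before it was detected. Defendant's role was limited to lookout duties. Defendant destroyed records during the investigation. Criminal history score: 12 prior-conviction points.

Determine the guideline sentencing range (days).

Base offense level for tax evasion: 15.
§1 does not apply.
§2 applies: 15 − 1 = 14.
§4 applies: 14 + 1 = 15.
§5 does not apply.
§7 applies (level before this adjustment is 15 ≥ 7, so +3): 15 + 3 = 18.
§8 applies: 18 − 1 = 17.
Final offense level: 17.
Criminal history: 12 prior points → Category Moderate (11+).
Level 17 falls in the 17-20 band.
Grid: Level 17-20 × Category Moderate = 1950-2220 days.

1950-2220 days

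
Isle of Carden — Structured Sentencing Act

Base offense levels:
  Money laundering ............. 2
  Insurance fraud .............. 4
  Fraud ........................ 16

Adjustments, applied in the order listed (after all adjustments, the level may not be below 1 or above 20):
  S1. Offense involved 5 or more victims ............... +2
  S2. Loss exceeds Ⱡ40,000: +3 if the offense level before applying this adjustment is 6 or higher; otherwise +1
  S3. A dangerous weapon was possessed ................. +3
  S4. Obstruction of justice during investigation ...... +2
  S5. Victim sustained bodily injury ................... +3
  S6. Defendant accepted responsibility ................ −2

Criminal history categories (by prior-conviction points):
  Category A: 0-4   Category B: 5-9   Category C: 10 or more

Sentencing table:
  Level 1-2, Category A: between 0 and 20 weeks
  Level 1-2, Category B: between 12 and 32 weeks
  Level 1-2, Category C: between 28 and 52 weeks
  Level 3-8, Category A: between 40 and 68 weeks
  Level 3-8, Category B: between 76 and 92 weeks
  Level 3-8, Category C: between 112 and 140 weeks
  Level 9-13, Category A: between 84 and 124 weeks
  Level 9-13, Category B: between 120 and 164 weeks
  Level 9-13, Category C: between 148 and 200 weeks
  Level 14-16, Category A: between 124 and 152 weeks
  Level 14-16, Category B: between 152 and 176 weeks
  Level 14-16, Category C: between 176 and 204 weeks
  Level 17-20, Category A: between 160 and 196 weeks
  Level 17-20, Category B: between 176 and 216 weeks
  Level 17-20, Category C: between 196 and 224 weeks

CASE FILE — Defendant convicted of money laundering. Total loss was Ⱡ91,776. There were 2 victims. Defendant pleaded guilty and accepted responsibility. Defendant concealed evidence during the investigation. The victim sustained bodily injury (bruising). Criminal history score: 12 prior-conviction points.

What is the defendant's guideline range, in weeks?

Base offense level for money laundering: 2.
S2 applies (level before this adjustment is 2 < 6, so +1): 2 + 1 = 3.
S3 does not apply.
S4 applies: 3 + 2 = 5.
S5 applies: 5 + 3 = 8.
S6 applies: 8 − 2 = 6.
Final offense level: 6.
Criminal history: 12 prior points → Category C (10+).
Level 6 falls in the 3-8 band.
Grid: Level 3-8 × Category C = 112-140 weeks.

112-140 weeks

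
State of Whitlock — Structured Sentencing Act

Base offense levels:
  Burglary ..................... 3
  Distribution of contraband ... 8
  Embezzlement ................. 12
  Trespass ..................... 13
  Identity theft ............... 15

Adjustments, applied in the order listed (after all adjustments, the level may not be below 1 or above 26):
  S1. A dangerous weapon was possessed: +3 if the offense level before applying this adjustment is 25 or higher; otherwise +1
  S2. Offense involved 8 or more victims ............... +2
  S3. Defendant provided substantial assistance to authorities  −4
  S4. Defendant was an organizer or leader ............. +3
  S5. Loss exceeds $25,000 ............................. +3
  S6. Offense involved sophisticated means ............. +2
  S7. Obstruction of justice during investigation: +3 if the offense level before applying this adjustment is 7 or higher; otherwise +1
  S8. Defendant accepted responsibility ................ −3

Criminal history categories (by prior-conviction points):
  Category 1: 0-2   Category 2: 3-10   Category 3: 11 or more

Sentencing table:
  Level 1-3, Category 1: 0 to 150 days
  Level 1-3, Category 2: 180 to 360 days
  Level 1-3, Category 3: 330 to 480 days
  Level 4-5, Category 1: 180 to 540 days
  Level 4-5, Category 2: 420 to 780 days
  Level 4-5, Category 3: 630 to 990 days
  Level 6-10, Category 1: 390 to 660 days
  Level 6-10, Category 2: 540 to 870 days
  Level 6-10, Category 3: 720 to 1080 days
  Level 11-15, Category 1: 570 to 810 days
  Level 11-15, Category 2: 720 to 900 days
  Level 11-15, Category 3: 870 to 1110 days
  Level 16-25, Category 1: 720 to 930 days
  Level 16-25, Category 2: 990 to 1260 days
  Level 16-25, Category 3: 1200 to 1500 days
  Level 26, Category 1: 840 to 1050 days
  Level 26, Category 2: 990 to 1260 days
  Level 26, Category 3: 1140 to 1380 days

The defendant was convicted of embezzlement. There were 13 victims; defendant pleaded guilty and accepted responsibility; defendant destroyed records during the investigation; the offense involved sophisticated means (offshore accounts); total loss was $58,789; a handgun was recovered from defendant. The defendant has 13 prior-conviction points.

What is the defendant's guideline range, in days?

1200-1500 days

Base offense level for embezzlement: 12.
S1 applies (level before this adjustment is 12 < 25, so +1): 12 + 1 = 13.
S2 applies: 13 + 2 = 15.
S3 does not apply.
S4 does not apply.
S5 applies: 15 + 3 = 18.
S6 applies: 18 + 2 = 20.
S7 applies (level before this adjustment is 20 ≥ 7, so +3): 20 + 3 = 23.
S8 applies: 23 − 3 = 20.
Final offense level: 20.
Criminal history: 13 prior points → Category 3 (11+).
Level 20 falls in the 16-25 band.
Grid: Level 16-25 × Category 3 = 1200-1500 days.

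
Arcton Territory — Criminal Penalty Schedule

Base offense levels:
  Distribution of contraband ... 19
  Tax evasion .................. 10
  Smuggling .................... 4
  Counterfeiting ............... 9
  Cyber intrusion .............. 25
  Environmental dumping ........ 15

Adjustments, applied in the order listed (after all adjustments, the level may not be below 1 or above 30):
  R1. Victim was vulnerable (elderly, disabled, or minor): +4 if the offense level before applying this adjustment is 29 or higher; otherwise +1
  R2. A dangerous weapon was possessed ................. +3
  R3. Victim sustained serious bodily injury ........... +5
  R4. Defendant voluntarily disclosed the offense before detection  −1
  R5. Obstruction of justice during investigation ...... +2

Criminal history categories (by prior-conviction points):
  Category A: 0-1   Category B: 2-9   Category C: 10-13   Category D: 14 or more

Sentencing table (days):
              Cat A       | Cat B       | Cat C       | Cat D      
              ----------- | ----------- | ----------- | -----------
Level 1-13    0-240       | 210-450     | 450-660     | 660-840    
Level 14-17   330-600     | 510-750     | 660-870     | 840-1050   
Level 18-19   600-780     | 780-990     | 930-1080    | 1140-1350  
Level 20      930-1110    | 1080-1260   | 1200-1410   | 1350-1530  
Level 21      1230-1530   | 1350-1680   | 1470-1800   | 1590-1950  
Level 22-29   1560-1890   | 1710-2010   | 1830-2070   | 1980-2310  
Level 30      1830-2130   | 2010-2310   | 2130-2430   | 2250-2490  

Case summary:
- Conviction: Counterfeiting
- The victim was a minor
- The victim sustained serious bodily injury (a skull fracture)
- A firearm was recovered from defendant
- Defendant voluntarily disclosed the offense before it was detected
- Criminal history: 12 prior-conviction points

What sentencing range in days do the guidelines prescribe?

Base offense level for counterfeiting: 9.
R1 applies (level before this adjustment is 9 < 29, so +1): 9 + 1 = 10.
R2 applies: 10 + 3 = 13.
R3 applies: 13 + 5 = 18.
R4 applies: 18 − 1 = 17.
Final offense level: 17.
Criminal history: 12 prior points → Category C (10-13).
Level 17 falls in the 14-17 band.
Grid: Level 14-17 × Category C = 660-870 days.

660-870 days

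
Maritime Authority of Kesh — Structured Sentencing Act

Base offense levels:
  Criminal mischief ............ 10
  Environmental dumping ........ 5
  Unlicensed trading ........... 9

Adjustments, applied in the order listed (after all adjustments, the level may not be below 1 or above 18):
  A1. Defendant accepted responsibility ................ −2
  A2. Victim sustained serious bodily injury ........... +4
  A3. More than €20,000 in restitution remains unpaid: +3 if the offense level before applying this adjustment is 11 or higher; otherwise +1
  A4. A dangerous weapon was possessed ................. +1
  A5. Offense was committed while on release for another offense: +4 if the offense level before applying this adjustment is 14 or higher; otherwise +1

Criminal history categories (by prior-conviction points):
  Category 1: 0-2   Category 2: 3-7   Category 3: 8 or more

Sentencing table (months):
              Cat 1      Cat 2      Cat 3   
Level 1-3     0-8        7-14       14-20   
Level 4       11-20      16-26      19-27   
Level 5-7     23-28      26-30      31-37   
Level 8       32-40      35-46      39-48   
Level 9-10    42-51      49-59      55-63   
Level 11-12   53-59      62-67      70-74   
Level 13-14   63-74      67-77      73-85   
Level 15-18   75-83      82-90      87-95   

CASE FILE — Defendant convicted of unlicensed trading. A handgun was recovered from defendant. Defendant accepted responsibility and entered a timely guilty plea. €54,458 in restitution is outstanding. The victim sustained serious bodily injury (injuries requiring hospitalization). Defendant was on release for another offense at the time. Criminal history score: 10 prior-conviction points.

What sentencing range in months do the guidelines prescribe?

87-95 months

Base offense level for unlicensed trading: 9.
A1 applies: 9 − 2 = 7.
A2 applies: 7 + 4 = 11.
A3 applies (level before this adjustment is 11 ≥ 11, so +3): 11 + 3 = 14.
A4 applies: 14 + 1 = 15.
A5 applies (level before this adjustment is 15 ≥ 14, so +4): 15 + 4 = 19.
Level 19 exceeds the maximum of 18; capped at 18.
Final offense level: 18.
Criminal history: 10 prior points → Category 3 (8+).
Level 18 falls in the 15-18 band.
Grid: Level 15-18 × Category 3 = 87-95 months.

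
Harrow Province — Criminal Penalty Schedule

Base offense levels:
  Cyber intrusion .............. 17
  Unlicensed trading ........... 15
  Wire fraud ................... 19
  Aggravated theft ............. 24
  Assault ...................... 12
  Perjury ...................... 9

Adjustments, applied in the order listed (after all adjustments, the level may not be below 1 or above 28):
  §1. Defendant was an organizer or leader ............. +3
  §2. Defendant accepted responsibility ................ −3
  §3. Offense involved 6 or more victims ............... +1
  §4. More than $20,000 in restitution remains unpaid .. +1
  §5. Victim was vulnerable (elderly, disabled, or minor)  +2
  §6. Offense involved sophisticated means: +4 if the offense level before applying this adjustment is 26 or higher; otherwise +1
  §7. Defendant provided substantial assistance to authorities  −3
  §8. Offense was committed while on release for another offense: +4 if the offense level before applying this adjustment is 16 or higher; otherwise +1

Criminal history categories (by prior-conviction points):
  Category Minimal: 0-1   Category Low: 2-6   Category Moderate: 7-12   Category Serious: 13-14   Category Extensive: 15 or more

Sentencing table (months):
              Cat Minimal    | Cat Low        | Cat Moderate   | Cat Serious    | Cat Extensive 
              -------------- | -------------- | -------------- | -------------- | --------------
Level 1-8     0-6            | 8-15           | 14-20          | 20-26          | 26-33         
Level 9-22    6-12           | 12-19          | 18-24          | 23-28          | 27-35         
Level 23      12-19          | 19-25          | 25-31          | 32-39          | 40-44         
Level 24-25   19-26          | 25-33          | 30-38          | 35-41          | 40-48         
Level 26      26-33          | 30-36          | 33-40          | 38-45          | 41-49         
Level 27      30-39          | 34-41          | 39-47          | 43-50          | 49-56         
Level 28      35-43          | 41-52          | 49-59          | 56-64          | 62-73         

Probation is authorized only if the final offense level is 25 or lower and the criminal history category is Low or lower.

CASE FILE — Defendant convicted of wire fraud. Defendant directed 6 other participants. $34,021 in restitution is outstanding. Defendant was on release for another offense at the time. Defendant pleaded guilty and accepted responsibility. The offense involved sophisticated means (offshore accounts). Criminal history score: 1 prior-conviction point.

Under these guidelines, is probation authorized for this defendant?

Yes

Base offense level for wire fraud: 19.
§1 applies: 19 + 3 = 22.
§2 applies: 22 − 3 = 19.
§3 does not apply.
§4 applies: 19 + 1 = 20.
§5 does not apply.
§6 applies (level before this adjustment is 20 < 26, so +1): 20 + 1 = 21.
§8 applies (level before this adjustment is 21 ≥ 16, so +4): 21 + 4 = 25.
Final offense level: 25.
Criminal history: 1 prior point → Category Minimal (0-1).
Level 25 falls in the 24-25 band.
Grid: Level 24-25 × Category Minimal = 19-26 months.
Probation check: level 25 ≤ 25 and category Minimal ≤ Low → eligible.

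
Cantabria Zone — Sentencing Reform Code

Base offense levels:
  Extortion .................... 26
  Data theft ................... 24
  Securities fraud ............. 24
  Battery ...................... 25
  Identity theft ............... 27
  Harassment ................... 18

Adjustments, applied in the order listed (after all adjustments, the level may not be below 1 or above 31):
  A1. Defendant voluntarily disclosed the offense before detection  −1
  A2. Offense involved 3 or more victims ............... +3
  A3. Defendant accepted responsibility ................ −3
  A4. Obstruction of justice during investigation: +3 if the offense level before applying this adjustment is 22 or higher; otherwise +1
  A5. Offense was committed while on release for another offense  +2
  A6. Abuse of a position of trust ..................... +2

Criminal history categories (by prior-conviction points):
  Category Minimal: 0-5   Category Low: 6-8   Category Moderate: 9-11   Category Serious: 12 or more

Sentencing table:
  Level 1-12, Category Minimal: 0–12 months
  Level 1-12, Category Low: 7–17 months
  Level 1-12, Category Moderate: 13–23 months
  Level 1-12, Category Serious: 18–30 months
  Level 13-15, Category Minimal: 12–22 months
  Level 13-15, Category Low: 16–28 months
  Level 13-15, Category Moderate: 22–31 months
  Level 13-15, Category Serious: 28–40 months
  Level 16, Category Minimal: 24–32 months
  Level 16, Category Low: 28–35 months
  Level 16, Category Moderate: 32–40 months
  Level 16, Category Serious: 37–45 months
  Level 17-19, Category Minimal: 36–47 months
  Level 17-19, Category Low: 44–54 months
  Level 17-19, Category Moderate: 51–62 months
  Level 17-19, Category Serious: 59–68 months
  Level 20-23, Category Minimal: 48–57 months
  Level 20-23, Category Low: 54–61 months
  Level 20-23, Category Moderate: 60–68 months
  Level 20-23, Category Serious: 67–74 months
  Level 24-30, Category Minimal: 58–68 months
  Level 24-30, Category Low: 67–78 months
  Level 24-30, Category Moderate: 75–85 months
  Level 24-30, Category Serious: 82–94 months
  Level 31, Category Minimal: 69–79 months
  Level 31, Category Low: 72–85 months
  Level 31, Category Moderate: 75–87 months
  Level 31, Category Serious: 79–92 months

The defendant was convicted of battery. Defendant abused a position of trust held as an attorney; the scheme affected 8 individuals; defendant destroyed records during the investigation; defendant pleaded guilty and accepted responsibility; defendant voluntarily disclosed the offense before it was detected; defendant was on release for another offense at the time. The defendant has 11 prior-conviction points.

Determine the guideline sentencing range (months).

75-87 months

Base offense level for battery: 25.
A1 applies: 25 − 1 = 24.
A2 applies: 24 + 3 = 27.
A3 applies: 27 − 3 = 24.
A4 applies (level before this adjustment is 24 ≥ 22, so +3): 24 + 3 = 27.
A5 applies: 27 + 2 = 29.
A6 applies: 29 + 2 = 31.
Final offense level: 31.
Criminal history: 11 prior points → Category Moderate (9-11).
Level 31 falls in the 31 band.
Grid: Level 31 × Category Moderate = 75-87 months.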